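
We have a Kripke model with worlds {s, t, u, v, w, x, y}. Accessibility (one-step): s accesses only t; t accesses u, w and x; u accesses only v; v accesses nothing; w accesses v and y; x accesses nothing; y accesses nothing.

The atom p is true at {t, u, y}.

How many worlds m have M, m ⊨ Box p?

s: successors {t}; p there: t:T. ✓
t: successors {u, w, x}; p there: u:T, w:F, x:F. ✗
u: successors {v}; p there: v:F. ✗
v: no successors, so Box p holds vacuously. ✓
w: successors {v, y}; p there: v:F, y:T. ✗
x: no successors, so Box p holds vacuously. ✓
y: no successors, so Box p holds vacuously. ✓
Satisfying worlds: {s, v, x, y}.

4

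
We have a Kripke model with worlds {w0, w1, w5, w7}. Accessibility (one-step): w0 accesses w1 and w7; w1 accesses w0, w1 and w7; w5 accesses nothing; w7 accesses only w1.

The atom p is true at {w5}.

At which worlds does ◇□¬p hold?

w0: successors {w1, w7}; □¬p there: w1:T, w7:T. ✓
w1: successors {w0, w1, w7}; □¬p there: w0:T, w1:T, w7:T. ✓
w5: no successors, so ◇□¬p fails. ✗
w7: successors {w1}; □¬p there: w1:T. ✓

{w0, w1, w7}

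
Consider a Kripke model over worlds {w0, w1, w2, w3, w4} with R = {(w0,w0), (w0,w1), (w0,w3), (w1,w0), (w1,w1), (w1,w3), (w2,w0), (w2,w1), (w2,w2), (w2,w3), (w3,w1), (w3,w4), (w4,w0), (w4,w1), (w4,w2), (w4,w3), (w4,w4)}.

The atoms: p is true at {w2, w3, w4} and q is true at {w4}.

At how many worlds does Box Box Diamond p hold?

w0: successors {w0, w1, w3}; Box Diamond p there: w0:T, w1:T, w3:T. ✓
w1: successors {w0, w1, w3}; Box Diamond p there: w0:T, w1:T, w3:T. ✓
w2: successors {w0, w1, w2, w3}; Box Diamond p there: w0:T, w1:T, w2:T, w3:T. ✓
w3: successors {w1, w4}; Box Diamond p there: w1:T, w4:T. ✓
w4: successors {w0, w1, w2, w3, w4}; Box Diamond p there: w0:T, w1:T, w2:T, w3:T, w4:T. ✓
Satisfying worlds: {w0, w1, w2, w3, w4}.

5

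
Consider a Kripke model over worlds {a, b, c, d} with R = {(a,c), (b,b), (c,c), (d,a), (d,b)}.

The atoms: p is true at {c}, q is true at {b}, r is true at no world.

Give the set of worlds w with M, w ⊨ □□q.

{b}

a: successors {c}; □q there: c:F. ✗
b: successors {b}; □q there: b:T. ✓
c: successors {c}; □q there: c:F. ✗
d: successors {a, b}; □q there: a:F, b:T. ✗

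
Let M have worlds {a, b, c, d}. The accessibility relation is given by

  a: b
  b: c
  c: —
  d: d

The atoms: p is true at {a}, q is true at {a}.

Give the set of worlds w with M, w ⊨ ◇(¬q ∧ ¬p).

a: successors {b}; ¬q ∧ ¬p there: b:T. ✓
b: successors {c}; ¬q ∧ ¬p there: c:T. ✓
c: no successors, so ◇(¬q ∧ ¬p) fails. ✗
d: successors {d}; ¬q ∧ ¬p there: d:T. ✓

{a, b, d}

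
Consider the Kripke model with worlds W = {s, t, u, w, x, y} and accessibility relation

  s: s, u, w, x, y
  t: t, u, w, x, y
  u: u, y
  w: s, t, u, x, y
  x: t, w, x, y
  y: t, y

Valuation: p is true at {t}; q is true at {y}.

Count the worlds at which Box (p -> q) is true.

2

s: successors {s, u, w, x, y}; p -> q there: s:T, u:T, w:T, x:T, y:T. ✓
t: successors {t, u, w, x, y}; p -> q there: t:F, u:T, w:T, x:T, y:T. ✗
u: successors {u, y}; p -> q there: u:T, y:T. ✓
w: successors {s, t, u, x, y}; p -> q there: s:T, t:F, u:T, x:T, y:T. ✗
x: successors {t, w, x, y}; p -> q there: t:F, w:T, x:T, y:T. ✗
y: successors {t, y}; p -> q there: t:F, y:T. ✗
Satisfying worlds: {s, u}.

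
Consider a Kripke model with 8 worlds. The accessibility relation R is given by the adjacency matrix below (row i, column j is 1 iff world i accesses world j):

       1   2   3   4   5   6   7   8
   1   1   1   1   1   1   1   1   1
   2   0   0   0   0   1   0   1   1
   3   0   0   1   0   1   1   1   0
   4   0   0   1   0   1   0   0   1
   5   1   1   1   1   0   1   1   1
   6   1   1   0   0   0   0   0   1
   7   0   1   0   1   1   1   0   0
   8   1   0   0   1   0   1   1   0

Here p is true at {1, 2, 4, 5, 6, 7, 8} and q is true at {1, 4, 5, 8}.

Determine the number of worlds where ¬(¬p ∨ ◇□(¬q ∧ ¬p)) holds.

1: ¬p ∨ ◇□(¬q ∧ ¬p) is F. ✓
2: ¬p ∨ ◇□(¬q ∧ ¬p) is F. ✓
3: ¬p ∨ ◇□(¬q ∧ ¬p) is T. ✗
4: ¬p ∨ ◇□(¬q ∧ ¬p) is F. ✓
5: ¬p ∨ ◇□(¬q ∧ ¬p) is F. ✓
6: ¬p ∨ ◇□(¬q ∧ ¬p) is F. ✓
7: ¬p ∨ ◇□(¬q ∧ ¬p) is F. ✓
8: ¬p ∨ ◇□(¬q ∧ ¬p) is F. ✓
Satisfying worlds: {1, 2, 4, 5, 6, 7, 8}.

7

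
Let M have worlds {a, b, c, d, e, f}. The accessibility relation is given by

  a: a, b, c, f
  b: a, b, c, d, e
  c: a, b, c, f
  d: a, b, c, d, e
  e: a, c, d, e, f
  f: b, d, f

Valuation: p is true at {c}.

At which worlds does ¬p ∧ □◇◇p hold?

{a, b, d, e, f}

a: ¬p is T, □◇◇p is T. ✓
b: ¬p is T, □◇◇p is T. ✓
c: ¬p is F, □◇◇p is T. ✗
d: ¬p is T, □◇◇p is T. ✓
e: ¬p is T, □◇◇p is T. ✓
f: ¬p is T, □◇◇p is T. ✓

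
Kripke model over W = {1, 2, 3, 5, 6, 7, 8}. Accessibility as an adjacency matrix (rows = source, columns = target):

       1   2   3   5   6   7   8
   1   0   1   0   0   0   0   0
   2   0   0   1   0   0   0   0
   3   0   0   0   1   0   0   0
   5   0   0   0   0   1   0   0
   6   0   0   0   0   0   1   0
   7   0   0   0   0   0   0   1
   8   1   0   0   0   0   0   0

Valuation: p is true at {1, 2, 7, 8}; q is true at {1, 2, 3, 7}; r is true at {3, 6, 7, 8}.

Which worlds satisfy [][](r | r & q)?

{1, 3, 5, 6}

1: successors {2}; [](r | r & q) there: 2:T. ✓
2: successors {3}; [](r | r & q) there: 3:F. ✗
3: successors {5}; [](r | r & q) there: 5:T. ✓
5: successors {6}; [](r | r & q) there: 6:T. ✓
6: successors {7}; [](r | r & q) there: 7:T. ✓
7: successors {8}; [](r | r & q) there: 8:F. ✗
8: successors {1}; [](r | r & q) there: 1:F. ✗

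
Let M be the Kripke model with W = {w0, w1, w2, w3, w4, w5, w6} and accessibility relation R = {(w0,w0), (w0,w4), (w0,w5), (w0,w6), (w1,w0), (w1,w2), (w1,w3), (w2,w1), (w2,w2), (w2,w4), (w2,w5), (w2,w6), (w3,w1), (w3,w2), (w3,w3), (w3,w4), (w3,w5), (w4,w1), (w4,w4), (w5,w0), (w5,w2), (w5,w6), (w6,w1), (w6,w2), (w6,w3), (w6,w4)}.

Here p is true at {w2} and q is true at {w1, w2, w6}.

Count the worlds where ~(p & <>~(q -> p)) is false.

w0: p & <>~(q -> p) is F. ✓
w1: p & <>~(q -> p) is F. ✓
w2: p & <>~(q -> p) is T. ✗
w3: p & <>~(q -> p) is F. ✓
w4: p & <>~(q -> p) is F. ✓
w5: p & <>~(q -> p) is F. ✓
w6: p & <>~(q -> p) is F. ✓
Satisfying worlds: {w0, w1, w3, w4, w5, w6}.
So ~(p & <>~(q -> p)) fails at the other 1 world.

1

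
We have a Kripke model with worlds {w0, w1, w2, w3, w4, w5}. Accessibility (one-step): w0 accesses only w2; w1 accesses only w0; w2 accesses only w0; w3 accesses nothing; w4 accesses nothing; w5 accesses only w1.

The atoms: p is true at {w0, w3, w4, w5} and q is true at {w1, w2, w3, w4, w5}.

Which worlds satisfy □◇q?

w0: successors {w2}; ◇q there: w2:F. ✗
w1: successors {w0}; ◇q there: w0:T. ✓
w2: successors {w0}; ◇q there: w0:T. ✓
w3: no successors, so □◇q holds vacuously. ✓
w4: no successors, so □◇q holds vacuously. ✓
w5: successors {w1}; ◇q there: w1:F. ✗

{w1, w2, w3, w4}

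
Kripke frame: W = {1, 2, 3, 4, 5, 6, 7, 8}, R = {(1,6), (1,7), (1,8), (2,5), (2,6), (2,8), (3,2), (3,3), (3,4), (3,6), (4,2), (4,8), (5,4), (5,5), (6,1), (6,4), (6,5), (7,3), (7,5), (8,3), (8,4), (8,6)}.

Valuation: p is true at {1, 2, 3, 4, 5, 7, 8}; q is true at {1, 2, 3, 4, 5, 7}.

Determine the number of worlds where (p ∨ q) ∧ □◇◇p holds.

1: p ∨ q is T, □◇◇p is T. ✓
2: p ∨ q is T, □◇◇p is T. ✓
3: p ∨ q is T, □◇◇p is T. ✓
4: p ∨ q is T, □◇◇p is T. ✓
5: p ∨ q is T, □◇◇p is T. ✓
6: p ∨ q is F, □◇◇p is T. ✗
7: p ∨ q is T, □◇◇p is T. ✓
8: p ∨ q is T, □◇◇p is T. ✓
Satisfying worlds: {1, 2, 3, 4, 5, 7, 8}.

7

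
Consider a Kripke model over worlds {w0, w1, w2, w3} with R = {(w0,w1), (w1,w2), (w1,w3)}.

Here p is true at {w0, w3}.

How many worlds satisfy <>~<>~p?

w0: successors {w1}; ~<>~p there: w1:F. ✗
w1: successors {w2, w3}; ~<>~p there: w2:T, w3:T. ✓
w2: no successors, so <>~<>~p fails. ✗
w3: no successors, so <>~<>~p fails. ✗
Satisfying worlds: {w1}.

1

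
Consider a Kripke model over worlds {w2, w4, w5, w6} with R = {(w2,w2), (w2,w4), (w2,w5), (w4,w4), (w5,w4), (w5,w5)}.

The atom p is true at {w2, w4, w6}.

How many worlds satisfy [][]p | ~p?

3

w2: [][]p is F, ~p is F. ✗
w4: [][]p is T, ~p is F. ✓
w5: [][]p is F, ~p is T. ✓
w6: [][]p is T, ~p is F. ✓
Satisfying worlds: {w4, w5, w6}.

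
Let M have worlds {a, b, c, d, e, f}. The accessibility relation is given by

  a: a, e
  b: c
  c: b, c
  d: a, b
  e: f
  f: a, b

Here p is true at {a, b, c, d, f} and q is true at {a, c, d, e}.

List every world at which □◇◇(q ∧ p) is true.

{a, b, c, d, e, f}

a: successors {a, e}; ◇◇(q ∧ p) there: a:T, e:T. ✓
b: successors {c}; ◇◇(q ∧ p) there: c:T. ✓
c: successors {b, c}; ◇◇(q ∧ p) there: b:T, c:T. ✓
d: successors {a, b}; ◇◇(q ∧ p) there: a:T, b:T. ✓
e: successors {f}; ◇◇(q ∧ p) there: f:T. ✓
f: successors {a, b}; ◇◇(q ∧ p) there: a:T, b:T. ✓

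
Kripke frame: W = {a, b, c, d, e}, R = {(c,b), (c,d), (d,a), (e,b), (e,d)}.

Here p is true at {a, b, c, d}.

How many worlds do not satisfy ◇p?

2

a: no successors, so ◇p fails. ✗
b: no successors, so ◇p fails. ✗
c: successors {b, d}; p there: b:T, d:T. ✓
d: successors {a}; p there: a:T. ✓
e: successors {b, d}; p there: b:T, d:T. ✓
Satisfying worlds: {c, d, e}.
So ◇p fails at the other 2 worlds.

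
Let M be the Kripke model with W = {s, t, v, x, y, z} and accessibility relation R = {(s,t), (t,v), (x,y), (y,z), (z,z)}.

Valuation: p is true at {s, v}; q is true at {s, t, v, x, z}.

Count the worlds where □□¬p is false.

1

s: successors {t}; □¬p there: t:F. ✗
t: successors {v}; □¬p there: v:T. ✓
v: no successors, so □□¬p holds vacuously. ✓
x: successors {y}; □¬p there: y:T. ✓
y: successors {z}; □¬p there: z:T. ✓
z: successors {z}; □¬p there: z:T. ✓
Satisfying worlds: {t, v, x, y, z}.
So □□¬p fails at the other 1 world.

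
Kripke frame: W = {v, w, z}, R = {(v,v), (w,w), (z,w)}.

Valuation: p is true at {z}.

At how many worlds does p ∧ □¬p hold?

1

v: p is F, □¬p is T. ✗
w: p is F, □¬p is T. ✗
z: p is T, □¬p is T. ✓
Satisfying worlds: {z}.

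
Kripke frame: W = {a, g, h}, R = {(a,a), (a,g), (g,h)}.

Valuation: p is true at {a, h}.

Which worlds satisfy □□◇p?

{g, h}

a: successors {a, g}; □◇p there: a:T, g:F. ✗
g: successors {h}; □◇p there: h:T. ✓
h: no successors, so □□◇p holds vacuously. ✓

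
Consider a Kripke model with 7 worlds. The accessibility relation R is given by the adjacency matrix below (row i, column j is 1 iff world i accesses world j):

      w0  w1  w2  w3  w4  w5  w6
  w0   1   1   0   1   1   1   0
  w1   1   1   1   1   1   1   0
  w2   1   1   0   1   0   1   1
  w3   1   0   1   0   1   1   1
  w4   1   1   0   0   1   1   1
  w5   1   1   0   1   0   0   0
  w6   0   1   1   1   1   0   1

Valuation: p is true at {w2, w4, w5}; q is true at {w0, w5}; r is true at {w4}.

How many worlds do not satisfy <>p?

w0: successors {w0, w1, w3, w4, w5}; p there: w0:F, w1:F, w3:F, w4:T, w5:T. ✓
w1: successors {w0, w1, w2, w3, w4, w5}; p there: w0:F, w1:F, w2:T, w3:F, w4:T, w5:T. ✓
w2: successors {w0, w1, w3, w5, w6}; p there: w0:F, w1:F, w3:F, w5:T, w6:F. ✓
w3: successors {w0, w2, w4, w5, w6}; p there: w0:F, w2:T, w4:T, w5:T, w6:F. ✓
w4: successors {w0, w1, w4, w5, w6}; p there: w0:F, w1:F, w4:T, w5:T, w6:F. ✓
w5: successors {w0, w1, w3}; p there: w0:F, w1:F, w3:F. ✗
w6: successors {w1, w2, w3, w4, w6}; p there: w1:F, w2:T, w3:F, w4:T, w6:F. ✓
Satisfying worlds: {w0, w1, w2, w3, w4, w6}.
So <>p fails at the other 1 world.

1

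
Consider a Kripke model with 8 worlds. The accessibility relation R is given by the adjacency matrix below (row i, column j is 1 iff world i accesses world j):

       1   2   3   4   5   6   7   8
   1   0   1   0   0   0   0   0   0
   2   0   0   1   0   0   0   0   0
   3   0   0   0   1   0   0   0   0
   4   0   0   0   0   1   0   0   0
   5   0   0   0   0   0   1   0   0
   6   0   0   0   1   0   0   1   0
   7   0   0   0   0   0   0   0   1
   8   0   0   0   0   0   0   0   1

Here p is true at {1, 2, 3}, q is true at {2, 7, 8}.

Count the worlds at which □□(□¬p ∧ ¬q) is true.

1: successors {2}; □(□¬p ∧ ¬q) there: 2:T. ✓
2: successors {3}; □(□¬p ∧ ¬q) there: 3:T. ✓
3: successors {4}; □(□¬p ∧ ¬q) there: 4:T. ✓
4: successors {5}; □(□¬p ∧ ¬q) there: 5:T. ✓
5: successors {6}; □(□¬p ∧ ¬q) there: 6:F. ✗
6: successors {4, 7}; □(□¬p ∧ ¬q) there: 4:T, 7:F. ✗
7: successors {8}; □(□¬p ∧ ¬q) there: 8:F. ✗
8: successors {8}; □(□¬p ∧ ¬q) there: 8:F. ✗
Satisfying worlds: {1, 2, 3, 4}.

4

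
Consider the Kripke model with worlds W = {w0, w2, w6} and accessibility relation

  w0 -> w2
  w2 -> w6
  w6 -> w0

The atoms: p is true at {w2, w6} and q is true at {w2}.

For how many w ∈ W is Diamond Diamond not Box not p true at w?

w0: successors {w2}; Diamond not Box not p there: w2:F. ✗
w2: successors {w6}; Diamond not Box not p there: w6:T. ✓
w6: successors {w0}; Diamond not Box not p there: w0:T. ✓
Satisfying worlds: {w2, w6}.

2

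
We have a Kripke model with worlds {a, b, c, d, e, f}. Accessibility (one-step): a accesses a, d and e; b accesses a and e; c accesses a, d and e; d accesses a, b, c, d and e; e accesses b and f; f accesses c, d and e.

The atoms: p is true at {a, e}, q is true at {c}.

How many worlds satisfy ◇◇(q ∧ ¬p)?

5

a: successors {a, d, e}; ◇(q ∧ ¬p) there: a:F, d:T, e:F. ✓
b: successors {a, e}; ◇(q ∧ ¬p) there: a:F, e:F. ✗
c: successors {a, d, e}; ◇(q ∧ ¬p) there: a:F, d:T, e:F. ✓
d: successors {a, b, c, d, e}; ◇(q ∧ ¬p) there: a:F, b:F, c:F, d:T, e:F. ✓
e: successors {b, f}; ◇(q ∧ ¬p) there: b:F, f:T. ✓
f: successors {c, d, e}; ◇(q ∧ ¬p) there: c:F, d:T, e:F. ✓
Satisfying worlds: {a, c, d, e, f}.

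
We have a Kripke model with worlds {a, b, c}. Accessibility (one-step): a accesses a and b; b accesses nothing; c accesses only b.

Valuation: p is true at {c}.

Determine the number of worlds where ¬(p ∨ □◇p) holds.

a: p ∨ □◇p is F. ✓
b: p ∨ □◇p is T. ✗
c: p ∨ □◇p is T. ✗
Satisfying worlds: {a}.

1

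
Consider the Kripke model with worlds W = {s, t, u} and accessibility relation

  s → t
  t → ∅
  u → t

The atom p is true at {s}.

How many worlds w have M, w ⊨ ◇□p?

2

s: successors {t}; □p there: t:T. ✓
t: no successors, so ◇□p fails. ✗
u: successors {t}; □p there: t:T. ✓
Satisfying worlds: {s, u}.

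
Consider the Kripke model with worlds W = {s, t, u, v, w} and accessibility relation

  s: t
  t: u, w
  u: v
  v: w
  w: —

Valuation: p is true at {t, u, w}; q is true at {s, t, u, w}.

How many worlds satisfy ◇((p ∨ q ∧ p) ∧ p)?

3

s: successors {t}; (p ∨ q ∧ p) ∧ p there: t:T. ✓
t: successors {u, w}; (p ∨ q ∧ p) ∧ p there: u:T, w:T. ✓
u: successors {v}; (p ∨ q ∧ p) ∧ p there: v:F. ✗
v: successors {w}; (p ∨ q ∧ p) ∧ p there: w:T. ✓
w: no successors, so ◇((p ∨ q ∧ p) ∧ p) fails. ✗
Satisfying worlds: {s, t, v}.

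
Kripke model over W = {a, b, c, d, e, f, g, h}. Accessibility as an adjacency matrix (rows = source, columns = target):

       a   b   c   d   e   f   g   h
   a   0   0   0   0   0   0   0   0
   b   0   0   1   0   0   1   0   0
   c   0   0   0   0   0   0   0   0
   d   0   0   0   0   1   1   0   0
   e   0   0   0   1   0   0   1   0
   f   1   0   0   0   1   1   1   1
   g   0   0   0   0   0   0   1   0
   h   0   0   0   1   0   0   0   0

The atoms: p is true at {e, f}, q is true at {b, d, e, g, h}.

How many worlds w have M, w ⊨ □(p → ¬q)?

6

a: no successors, so □(p → ¬q) holds vacuously. ✓
b: successors {c, f}; p → ¬q there: c:T, f:T. ✓
c: no successors, so □(p → ¬q) holds vacuously. ✓
d: successors {e, f}; p → ¬q there: e:F, f:T. ✗
e: successors {d, g}; p → ¬q there: d:T, g:T. ✓
f: successors {a, e, f, g, h}; p → ¬q there: a:T, e:F, f:T, g:T, h:T. ✗
g: successors {g}; p → ¬q there: g:T. ✓
h: successors {d}; p → ¬q there: d:T. ✓
Satisfying worlds: {a, b, c, e, g, h}.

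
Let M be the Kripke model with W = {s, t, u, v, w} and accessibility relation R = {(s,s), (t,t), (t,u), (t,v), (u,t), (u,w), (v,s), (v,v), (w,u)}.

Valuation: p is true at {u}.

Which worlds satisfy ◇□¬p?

s: successors {s}; □¬p there: s:T. ✓
t: successors {t, u, v}; □¬p there: t:F, u:T, v:T. ✓
u: successors {t, w}; □¬p there: t:F, w:F. ✗
v: successors {s, v}; □¬p there: s:T, v:T. ✓
w: successors {u}; □¬p there: u:T. ✓

{s, t, v, w}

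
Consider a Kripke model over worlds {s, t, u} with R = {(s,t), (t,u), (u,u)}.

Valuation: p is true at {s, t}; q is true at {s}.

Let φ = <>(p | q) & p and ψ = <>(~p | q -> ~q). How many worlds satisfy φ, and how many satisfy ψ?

For <>(p | q) & p:
s: <>(p | q) is T, p is T. ✓
t: <>(p | q) is F, p is T. ✗
u: <>(p | q) is F, p is F. ✗
— 1 world.
For <>(~p | q -> ~q):
s: successors {t}; ~p | q -> ~q there: t:T. ✓
t: successors {u}; ~p | q -> ~q there: u:T. ✓
u: successors {u}; ~p | q -> ~q there: u:T. ✓
— 3 worlds.

1 and 3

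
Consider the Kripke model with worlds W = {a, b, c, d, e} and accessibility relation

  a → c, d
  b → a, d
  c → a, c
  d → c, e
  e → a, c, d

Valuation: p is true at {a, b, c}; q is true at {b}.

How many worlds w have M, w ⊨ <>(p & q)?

a: successors {c, d}; p & q there: c:F, d:F. ✗
b: successors {a, d}; p & q there: a:F, d:F. ✗
c: successors {a, c}; p & q there: a:F, c:F. ✗
d: successors {c, e}; p & q there: c:F, e:F. ✗
e: successors {a, c, d}; p & q there: a:F, c:F, d:F. ✗
Satisfying worlds: ∅.

0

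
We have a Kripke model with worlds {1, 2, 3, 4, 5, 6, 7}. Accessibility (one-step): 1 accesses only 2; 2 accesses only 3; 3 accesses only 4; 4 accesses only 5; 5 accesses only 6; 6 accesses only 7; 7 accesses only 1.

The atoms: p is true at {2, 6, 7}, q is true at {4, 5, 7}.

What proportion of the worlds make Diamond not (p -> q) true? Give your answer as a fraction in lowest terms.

1: successors {2}; not (p -> q) there: 2:T. ✓
2: successors {3}; not (p -> q) there: 3:F. ✗
3: successors {4}; not (p -> q) there: 4:F. ✗
4: successors {5}; not (p -> q) there: 5:F. ✗
5: successors {6}; not (p -> q) there: 6:T. ✓
6: successors {7}; not (p -> q) there: 7:F. ✗
7: successors {1}; not (p -> q) there: 1:F. ✗
That's 2 of 7 worlds, so 2/7.

2/7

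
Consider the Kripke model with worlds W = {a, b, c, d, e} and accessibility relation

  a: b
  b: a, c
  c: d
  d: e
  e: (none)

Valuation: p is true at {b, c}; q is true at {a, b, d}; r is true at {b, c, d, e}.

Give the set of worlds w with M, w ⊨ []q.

{a, c, e}

a: successors {b}; q there: b:T. ✓
b: successors {a, c}; q there: a:T, c:F. ✗
c: successors {d}; q there: d:T. ✓
d: successors {e}; q there: e:F. ✗
e: no successors, so []q holds vacuously. ✓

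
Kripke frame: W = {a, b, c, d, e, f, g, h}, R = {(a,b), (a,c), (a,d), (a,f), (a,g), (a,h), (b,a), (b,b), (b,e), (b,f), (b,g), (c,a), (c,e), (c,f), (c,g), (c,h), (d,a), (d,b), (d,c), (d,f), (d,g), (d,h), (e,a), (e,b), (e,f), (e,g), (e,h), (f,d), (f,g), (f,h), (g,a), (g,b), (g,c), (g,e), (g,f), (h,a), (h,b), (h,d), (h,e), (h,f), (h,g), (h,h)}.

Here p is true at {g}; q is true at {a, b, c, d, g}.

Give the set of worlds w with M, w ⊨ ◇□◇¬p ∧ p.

a: ◇□◇¬p is T, p is F. ✗
b: ◇□◇¬p is T, p is F. ✗
c: ◇□◇¬p is T, p is F. ✗
d: ◇□◇¬p is T, p is F. ✗
e: ◇□◇¬p is T, p is F. ✗
f: ◇□◇¬p is T, p is F. ✗
g: ◇□◇¬p is T, p is T. ✓
h: ◇□◇¬p is T, p is F. ✗

{g}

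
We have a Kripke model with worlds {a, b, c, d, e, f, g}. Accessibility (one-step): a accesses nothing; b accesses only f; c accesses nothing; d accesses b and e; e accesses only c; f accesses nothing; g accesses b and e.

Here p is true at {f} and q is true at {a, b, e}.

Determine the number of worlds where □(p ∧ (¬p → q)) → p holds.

4

a: □(p ∧ (¬p → q)) is T, p is F. ✗
b: □(p ∧ (¬p → q)) is T, p is F. ✗
c: □(p ∧ (¬p → q)) is T, p is F. ✗
d: □(p ∧ (¬p → q)) is F, p is F. ✓
e: □(p ∧ (¬p → q)) is F, p is F. ✓
f: □(p ∧ (¬p → q)) is T, p is T. ✓
g: □(p ∧ (¬p → q)) is F, p is F. ✓
Satisfying worlds: {d, e, f, g}.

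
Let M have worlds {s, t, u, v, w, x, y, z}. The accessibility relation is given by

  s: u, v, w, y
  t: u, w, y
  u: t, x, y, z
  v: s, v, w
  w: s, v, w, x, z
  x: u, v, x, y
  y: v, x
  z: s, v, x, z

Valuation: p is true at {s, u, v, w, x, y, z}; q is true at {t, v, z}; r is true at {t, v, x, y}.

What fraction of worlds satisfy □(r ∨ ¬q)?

5/8

s: successors {u, v, w, y}; r ∨ ¬q there: u:T, v:T, w:T, y:T. ✓
t: successors {u, w, y}; r ∨ ¬q there: u:T, w:T, y:T. ✓
u: successors {t, x, y, z}; r ∨ ¬q there: t:T, x:T, y:T, z:F. ✗
v: successors {s, v, w}; r ∨ ¬q there: s:T, v:T, w:T. ✓
w: successors {s, v, w, x, z}; r ∨ ¬q there: s:T, v:T, w:T, x:T, z:F. ✗
x: successors {u, v, x, y}; r ∨ ¬q there: u:T, v:T, x:T, y:T. ✓
y: successors {v, x}; r ∨ ¬q there: v:T, x:T. ✓
z: successors {s, v, x, z}; r ∨ ¬q there: s:T, v:T, x:T, z:F. ✗
That's 5 of 8 worlds, so 5/8.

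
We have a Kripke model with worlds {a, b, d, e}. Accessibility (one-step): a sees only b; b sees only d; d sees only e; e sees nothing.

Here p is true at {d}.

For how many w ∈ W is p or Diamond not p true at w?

a: p is F, Diamond not p is T. ✓
b: p is F, Diamond not p is F. ✗
d: p is T, Diamond not p is T. ✓
e: p is F, Diamond not p is F. ✗
Satisfying worlds: {a, d}.

2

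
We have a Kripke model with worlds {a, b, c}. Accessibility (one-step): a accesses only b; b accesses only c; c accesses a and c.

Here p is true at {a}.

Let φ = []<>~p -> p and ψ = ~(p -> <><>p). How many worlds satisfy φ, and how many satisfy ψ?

For []<>~p -> p:
a: []<>~p is T, p is T. ✓
b: []<>~p is T, p is F. ✗
c: []<>~p is T, p is F. ✗
— 1 world.
For ~(p -> <><>p):
a: p -> <><>p is F. ✓
b: p -> <><>p is T. ✗
c: p -> <><>p is T. ✗
— 1 world.

1 and 1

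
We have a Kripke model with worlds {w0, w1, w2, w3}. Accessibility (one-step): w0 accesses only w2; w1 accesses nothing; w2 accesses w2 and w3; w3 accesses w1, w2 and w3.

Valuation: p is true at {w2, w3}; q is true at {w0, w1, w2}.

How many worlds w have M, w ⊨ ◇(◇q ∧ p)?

3

w0: successors {w2}; ◇q ∧ p there: w2:T. ✓
w1: no successors, so ◇(◇q ∧ p) fails. ✗
w2: successors {w2, w3}; ◇q ∧ p there: w2:T, w3:T. ✓
w3: successors {w1, w2, w3}; ◇q ∧ p there: w1:F, w2:T, w3:T. ✓
Satisfying worlds: {w0, w2, w3}.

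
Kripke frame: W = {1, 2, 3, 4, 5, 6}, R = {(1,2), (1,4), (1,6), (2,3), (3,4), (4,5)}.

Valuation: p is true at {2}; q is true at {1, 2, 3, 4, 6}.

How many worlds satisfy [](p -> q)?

1: successors {2, 4, 6}; p -> q there: 2:T, 4:T, 6:T. ✓
2: successors {3}; p -> q there: 3:T. ✓
3: successors {4}; p -> q there: 4:T. ✓
4: successors {5}; p -> q there: 5:T. ✓
5: no successors, so [](p -> q) holds vacuously. ✓
6: no successors, so [](p -> q) holds vacuously. ✓
Satisfying worlds: {1, 2, 3, 4, 5, 6}.

6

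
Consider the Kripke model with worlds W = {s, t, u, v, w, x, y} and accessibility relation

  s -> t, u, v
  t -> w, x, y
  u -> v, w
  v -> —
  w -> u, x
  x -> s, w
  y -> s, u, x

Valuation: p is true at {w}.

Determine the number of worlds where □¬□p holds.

5

s: successors {t, u, v}; ¬□p there: t:T, u:T, v:F. ✗
t: successors {w, x, y}; ¬□p there: w:T, x:T, y:T. ✓
u: successors {v, w}; ¬□p there: v:F, w:T. ✗
v: no successors, so □¬□p holds vacuously. ✓
w: successors {u, x}; ¬□p there: u:T, x:T. ✓
x: successors {s, w}; ¬□p there: s:T, w:T. ✓
y: successors {s, u, x}; ¬□p there: s:T, u:T, x:T. ✓
Satisfying worlds: {t, v, w, x, y}.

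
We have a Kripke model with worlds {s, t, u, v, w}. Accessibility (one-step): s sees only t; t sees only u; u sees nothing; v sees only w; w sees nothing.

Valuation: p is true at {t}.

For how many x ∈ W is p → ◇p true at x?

4

s: p is F, ◇p is T. ✓
t: p is T, ◇p is F. ✗
u: p is F, ◇p is F. ✓
v: p is F, ◇p is F. ✓
w: p is F, ◇p is F. ✓
Satisfying worlds: {s, u, v, w}.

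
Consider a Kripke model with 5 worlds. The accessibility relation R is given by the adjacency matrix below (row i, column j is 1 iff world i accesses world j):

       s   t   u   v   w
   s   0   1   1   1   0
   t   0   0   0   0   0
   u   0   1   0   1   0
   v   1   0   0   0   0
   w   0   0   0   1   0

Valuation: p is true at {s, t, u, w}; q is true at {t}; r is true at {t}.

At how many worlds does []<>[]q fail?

3

s: successors {t, u, v}; <>[]q there: t:F, u:T, v:F. ✗
t: no successors, so []<>[]q holds vacuously. ✓
u: successors {t, v}; <>[]q there: t:F, v:F. ✗
v: successors {s}; <>[]q there: s:T. ✓
w: successors {v}; <>[]q there: v:F. ✗
Satisfying worlds: {t, v}.
So []<>[]q fails at the other 3 worlds.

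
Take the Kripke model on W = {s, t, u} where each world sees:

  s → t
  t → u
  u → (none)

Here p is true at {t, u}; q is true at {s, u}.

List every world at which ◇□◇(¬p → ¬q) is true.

s: successors {t}; □◇(¬p → ¬q) there: t:F. ✗
t: successors {u}; □◇(¬p → ¬q) there: u:T. ✓
u: no successors, so ◇□◇(¬p → ¬q) fails. ✗

{t}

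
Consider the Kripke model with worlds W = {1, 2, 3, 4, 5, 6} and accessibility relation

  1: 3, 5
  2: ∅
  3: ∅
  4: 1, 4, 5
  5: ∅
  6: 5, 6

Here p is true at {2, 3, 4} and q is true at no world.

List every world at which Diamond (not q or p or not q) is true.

1: successors {3, 5}; not q or p or not q there: 3:T, 5:T. ✓
2: no successors, so Diamond (not q or p or not q) fails. ✗
3: no successors, so Diamond (not q or p or not q) fails. ✗
4: successors {1, 4, 5}; not q or p or not q there: 1:T, 4:T, 5:T. ✓
5: no successors, so Diamond (not q or p or not q) fails. ✗
6: successors {5, 6}; not q or p or not q there: 5:T, 6:T. ✓

{1, 4, 6}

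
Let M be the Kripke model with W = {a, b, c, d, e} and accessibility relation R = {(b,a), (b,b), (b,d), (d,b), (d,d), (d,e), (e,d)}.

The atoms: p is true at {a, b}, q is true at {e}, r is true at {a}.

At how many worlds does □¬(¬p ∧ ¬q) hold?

2

a: no successors, so □¬(¬p ∧ ¬q) holds vacuously. ✓
b: successors {a, b, d}; ¬(¬p ∧ ¬q) there: a:T, b:T, d:F. ✗
c: no successors, so □¬(¬p ∧ ¬q) holds vacuously. ✓
d: successors {b, d, e}; ¬(¬p ∧ ¬q) there: b:T, d:F, e:T. ✗
e: successors {d}; ¬(¬p ∧ ¬q) there: d:F. ✗
Satisfying worlds: {a, c}.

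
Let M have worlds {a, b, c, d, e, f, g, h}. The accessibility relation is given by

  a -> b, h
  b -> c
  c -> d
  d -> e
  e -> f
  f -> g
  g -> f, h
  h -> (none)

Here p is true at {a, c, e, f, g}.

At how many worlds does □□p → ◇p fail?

3

a: □□p is T, ◇p is F. ✗
b: □□p is F, ◇p is T. ✓
c: □□p is T, ◇p is F. ✗
d: □□p is T, ◇p is T. ✓
e: □□p is T, ◇p is T. ✓
f: □□p is F, ◇p is T. ✓
g: □□p is T, ◇p is T. ✓
h: □□p is T, ◇p is F. ✗
Satisfying worlds: {b, d, e, f, g}.
So □□p → ◇p fails at the other 3 worlds.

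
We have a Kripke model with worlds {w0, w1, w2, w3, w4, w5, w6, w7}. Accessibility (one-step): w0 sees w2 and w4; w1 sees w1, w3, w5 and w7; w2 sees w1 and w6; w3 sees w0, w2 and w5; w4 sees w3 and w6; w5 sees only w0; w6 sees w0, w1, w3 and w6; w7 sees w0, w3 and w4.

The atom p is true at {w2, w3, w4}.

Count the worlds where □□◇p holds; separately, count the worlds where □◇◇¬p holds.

For □□◇p:
w0: successors {w2, w4}; □◇p there: w2:T, w4:T. ✓
w1: successors {w1, w3, w5, w7}; □◇p there: w1:F, w3:F, w5:T, w7:T. ✗
w2: successors {w1, w6}; □◇p there: w1:F, w6:T. ✗
w3: successors {w0, w2, w5}; □◇p there: w0:F, w2:T, w5:T. ✗
w4: successors {w3, w6}; □◇p there: w3:F, w6:T. ✗
w5: successors {w0}; □◇p there: w0:F. ✗
w6: successors {w0, w1, w3, w6}; □◇p there: w0:F, w1:F, w3:F, w6:T. ✗
w7: successors {w0, w3, w4}; □◇p there: w0:F, w3:F, w4:T. ✗
— 1 world.
For □◇◇¬p:
w0: successors {w2, w4}; ◇◇¬p there: w2:T, w4:T. ✓
w1: successors {w1, w3, w5, w7}; ◇◇¬p there: w1:T, w3:T, w5:F, w7:T. ✗
w2: successors {w1, w6}; ◇◇¬p there: w1:T, w6:T. ✓
w3: successors {w0, w2, w5}; ◇◇¬p there: w0:T, w2:T, w5:F. ✗
w4: successors {w3, w6}; ◇◇¬p there: w3:T, w6:T. ✓
w5: successors {w0}; ◇◇¬p there: w0:T. ✓
w6: successors {w0, w1, w3, w6}; ◇◇¬p there: w0:T, w1:T, w3:T, w6:T. ✓
w7: successors {w0, w3, w4}; ◇◇¬p there: w0:T, w3:T, w4:T. ✓
— 6 worlds.

1 and 6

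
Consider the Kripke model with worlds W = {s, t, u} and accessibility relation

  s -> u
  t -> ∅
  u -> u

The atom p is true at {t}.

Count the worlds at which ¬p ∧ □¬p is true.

s: ¬p is T, □¬p is T. ✓
t: ¬p is F, □¬p is T. ✗
u: ¬p is T, □¬p is T. ✓
Satisfying worlds: {s, u}.

2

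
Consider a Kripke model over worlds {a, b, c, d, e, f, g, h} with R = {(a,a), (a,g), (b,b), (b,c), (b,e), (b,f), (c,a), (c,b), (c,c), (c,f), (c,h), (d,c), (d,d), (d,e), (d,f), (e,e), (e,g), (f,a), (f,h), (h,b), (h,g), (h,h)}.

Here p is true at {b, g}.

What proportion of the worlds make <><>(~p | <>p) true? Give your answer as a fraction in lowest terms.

7/8

a: successors {a, g}; <>(~p | <>p) there: a:T, g:F. ✓
b: successors {b, c, e, f}; <>(~p | <>p) there: b:T, c:T, e:T, f:T. ✓
c: successors {a, b, c, f, h}; <>(~p | <>p) there: a:T, b:T, c:T, f:T, h:T. ✓
d: successors {c, d, e, f}; <>(~p | <>p) there: c:T, d:T, e:T, f:T. ✓
e: successors {e, g}; <>(~p | <>p) there: e:T, g:F. ✓
f: successors {a, h}; <>(~p | <>p) there: a:T, h:T. ✓
g: no successors, so <><>(~p | <>p) fails. ✗
h: successors {b, g, h}; <>(~p | <>p) there: b:T, g:F, h:T. ✓
That's 7 of 8 worlds, so 7/8.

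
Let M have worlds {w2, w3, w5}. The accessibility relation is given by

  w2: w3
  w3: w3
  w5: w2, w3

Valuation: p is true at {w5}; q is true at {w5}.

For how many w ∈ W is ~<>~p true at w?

0

w2: <>~p is T. ✗
w3: <>~p is T. ✗
w5: <>~p is T. ✗
Satisfying worlds: ∅.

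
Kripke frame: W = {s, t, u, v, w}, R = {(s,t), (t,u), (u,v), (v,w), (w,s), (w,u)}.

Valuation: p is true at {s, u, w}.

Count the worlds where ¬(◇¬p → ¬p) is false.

3

s: ◇¬p → ¬p is F. ✓
t: ◇¬p → ¬p is T. ✗
u: ◇¬p → ¬p is F. ✓
v: ◇¬p → ¬p is T. ✗
w: ◇¬p → ¬p is T. ✗
Satisfying worlds: {s, u}.
So ¬(◇¬p → ¬p) fails at the other 3 worlds.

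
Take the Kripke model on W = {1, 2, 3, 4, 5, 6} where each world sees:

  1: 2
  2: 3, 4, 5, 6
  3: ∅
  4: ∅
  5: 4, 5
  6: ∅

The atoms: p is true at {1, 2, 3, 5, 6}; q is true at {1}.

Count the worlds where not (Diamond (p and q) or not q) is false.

1: Diamond (p and q) or not q is F. ✓
2: Diamond (p and q) or not q is T. ✗
3: Diamond (p and q) or not q is T. ✗
4: Diamond (p and q) or not q is T. ✗
5: Diamond (p and q) or not q is T. ✗
6: Diamond (p and q) or not q is T. ✗
Satisfying worlds: {1}.
So not (Diamond (p and q) or not q) fails at the other 5 worlds.

5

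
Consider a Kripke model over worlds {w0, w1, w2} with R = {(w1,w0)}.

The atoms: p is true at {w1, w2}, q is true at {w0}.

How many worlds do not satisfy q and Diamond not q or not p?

w0: q and Diamond not q is F, not p is T. ✓
w1: q and Diamond not q is F, not p is F. ✗
w2: q and Diamond not q is F, not p is F. ✗
Satisfying worlds: {w0}.
So q and Diamond not q or not p fails at the other 2 worlds.

2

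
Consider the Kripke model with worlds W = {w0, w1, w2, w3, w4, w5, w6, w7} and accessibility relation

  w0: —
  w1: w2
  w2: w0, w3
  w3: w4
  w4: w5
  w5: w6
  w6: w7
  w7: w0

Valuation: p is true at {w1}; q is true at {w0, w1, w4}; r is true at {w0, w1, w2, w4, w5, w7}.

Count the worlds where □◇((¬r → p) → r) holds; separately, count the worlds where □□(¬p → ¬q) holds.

6 and 5

For □◇((¬r → p) → r):
w0: no successors, so □◇((¬r → p) → r) holds vacuously. ✓
w1: successors {w2}; ◇((¬r → p) → r) there: w2:T. ✓
w2: successors {w0, w3}; ◇((¬r → p) → r) there: w0:F, w3:T. ✗
w3: successors {w4}; ◇((¬r → p) → r) there: w4:T. ✓
w4: successors {w5}; ◇((¬r → p) → r) there: w5:T. ✓
w5: successors {w6}; ◇((¬r → p) → r) there: w6:T. ✓
w6: successors {w7}; ◇((¬r → p) → r) there: w7:T. ✓
w7: successors {w0}; ◇((¬r → p) → r) there: w0:F. ✗
— 6 worlds.
For □□(¬p → ¬q):
w0: no successors, so □□(¬p → ¬q) holds vacuously. ✓
w1: successors {w2}; □(¬p → ¬q) there: w2:F. ✗
w2: successors {w0, w3}; □(¬p → ¬q) there: w0:T, w3:F. ✗
w3: successors {w4}; □(¬p → ¬q) there: w4:T. ✓
w4: successors {w5}; □(¬p → ¬q) there: w5:T. ✓
w5: successors {w6}; □(¬p → ¬q) there: w6:T. ✓
w6: successors {w7}; □(¬p → ¬q) there: w7:F. ✗
w7: successors {w0}; □(¬p → ¬q) there: w0:T. ✓
— 5 worlds.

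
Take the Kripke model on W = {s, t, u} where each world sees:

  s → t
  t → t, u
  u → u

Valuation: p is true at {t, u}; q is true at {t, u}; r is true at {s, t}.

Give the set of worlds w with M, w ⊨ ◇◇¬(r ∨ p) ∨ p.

{t, u}

s: ◇◇¬(r ∨ p) is F, p is F. ✗
t: ◇◇¬(r ∨ p) is F, p is T. ✓
u: ◇◇¬(r ∨ p) is F, p is T. ✓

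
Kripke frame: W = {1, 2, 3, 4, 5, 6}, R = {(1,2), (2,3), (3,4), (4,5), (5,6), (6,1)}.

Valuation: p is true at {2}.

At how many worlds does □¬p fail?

1: successors {2}; ¬p there: 2:F. ✗
2: successors {3}; ¬p there: 3:T. ✓
3: successors {4}; ¬p there: 4:T. ✓
4: successors {5}; ¬p there: 5:T. ✓
5: successors {6}; ¬p there: 6:T. ✓
6: successors {1}; ¬p there: 1:T. ✓
Satisfying worlds: {2, 3, 4, 5, 6}.
So □¬p fails at the other 1 world.

1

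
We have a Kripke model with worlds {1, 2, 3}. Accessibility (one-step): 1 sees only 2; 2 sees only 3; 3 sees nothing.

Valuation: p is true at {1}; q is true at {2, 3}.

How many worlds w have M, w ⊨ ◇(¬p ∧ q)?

1: successors {2}; ¬p ∧ q there: 2:T. ✓
2: successors {3}; ¬p ∧ q there: 3:T. ✓
3: no successors, so ◇(¬p ∧ q) fails. ✗
Satisfying worlds: {1, 2}.

2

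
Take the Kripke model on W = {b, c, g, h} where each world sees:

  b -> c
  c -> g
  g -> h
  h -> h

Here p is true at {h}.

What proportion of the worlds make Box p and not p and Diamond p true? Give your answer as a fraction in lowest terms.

b: Box p and not p is F, Diamond p is F. ✗
c: Box p and not p is F, Diamond p is F. ✗
g: Box p and not p is T, Diamond p is T. ✓
h: Box p and not p is F, Diamond p is T. ✗
That's 1 of 4 worlds, so 1/4.

1/4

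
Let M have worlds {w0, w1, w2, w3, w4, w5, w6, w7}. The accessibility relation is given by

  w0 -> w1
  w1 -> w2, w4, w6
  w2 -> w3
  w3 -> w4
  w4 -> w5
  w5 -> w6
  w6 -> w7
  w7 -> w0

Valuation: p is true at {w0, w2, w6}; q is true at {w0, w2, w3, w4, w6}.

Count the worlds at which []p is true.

2

w0: successors {w1}; p there: w1:F. ✗
w1: successors {w2, w4, w6}; p there: w2:T, w4:F, w6:T. ✗
w2: successors {w3}; p there: w3:F. ✗
w3: successors {w4}; p there: w4:F. ✗
w4: successors {w5}; p there: w5:F. ✗
w5: successors {w6}; p there: w6:T. ✓
w6: successors {w7}; p there: w7:F. ✗
w7: successors {w0}; p there: w0:T. ✓
Satisfying worlds: {w5, w7}.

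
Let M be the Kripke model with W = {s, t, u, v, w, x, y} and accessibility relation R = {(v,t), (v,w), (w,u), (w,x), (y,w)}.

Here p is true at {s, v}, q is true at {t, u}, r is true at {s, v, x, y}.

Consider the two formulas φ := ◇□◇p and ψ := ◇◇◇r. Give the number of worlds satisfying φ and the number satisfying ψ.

2 and 0

For ◇□◇p:
s: no successors, so ◇□◇p fails. ✗
t: no successors, so ◇□◇p fails. ✗
u: no successors, so ◇□◇p fails. ✗
v: successors {t, w}; □◇p there: t:T, w:F. ✓
w: successors {u, x}; □◇p there: u:T, x:T. ✓
x: no successors, so ◇□◇p fails. ✗
y: successors {w}; □◇p there: w:F. ✗
— 2 worlds.
For ◇◇◇r:
s: no successors, so ◇◇◇r fails. ✗
t: no successors, so ◇◇◇r fails. ✗
u: no successors, so ◇◇◇r fails. ✗
v: successors {t, w}; ◇◇r there: t:F, w:F. ✗
w: successors {u, x}; ◇◇r there: u:F, x:F. ✗
x: no successors, so ◇◇◇r fails. ✗
y: successors {w}; ◇◇r there: w:F. ✗
— 0 worlds.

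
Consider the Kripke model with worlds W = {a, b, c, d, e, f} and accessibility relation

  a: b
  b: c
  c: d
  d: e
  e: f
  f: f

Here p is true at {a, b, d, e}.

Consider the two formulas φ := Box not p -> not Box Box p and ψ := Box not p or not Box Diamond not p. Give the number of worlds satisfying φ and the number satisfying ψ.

For Box not p -> not Box Box p:
a: Box not p is F, not Box Box p is T. ✓
b: Box not p is T, not Box Box p is F. ✗
c: Box not p is F, not Box Box p is F. ✓
d: Box not p is F, not Box Box p is T. ✓
e: Box not p is T, not Box Box p is T. ✓
f: Box not p is T, not Box Box p is T. ✓
— 5 worlds.
For Box not p or not Box Diamond not p:
a: Box not p is F, not Box Diamond not p is F. ✗
b: Box not p is T, not Box Diamond not p is T. ✓
c: Box not p is F, not Box Diamond not p is T. ✓
d: Box not p is F, not Box Diamond not p is F. ✗
e: Box not p is T, not Box Diamond not p is F. ✓
f: Box not p is T, not Box Diamond not p is F. ✓
— 4 worlds.

5 and 4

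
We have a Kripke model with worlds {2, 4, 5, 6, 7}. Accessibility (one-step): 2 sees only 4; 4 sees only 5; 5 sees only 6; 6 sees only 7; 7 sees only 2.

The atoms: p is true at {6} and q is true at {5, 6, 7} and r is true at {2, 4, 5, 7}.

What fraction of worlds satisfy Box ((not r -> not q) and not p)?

2: successors {4}; (not r -> not q) and not p there: 4:T. ✓
4: successors {5}; (not r -> not q) and not p there: 5:T. ✓
5: successors {6}; (not r -> not q) and not p there: 6:F. ✗
6: successors {7}; (not r -> not q) and not p there: 7:T. ✓
7: successors {2}; (not r -> not q) and not p there: 2:T. ✓
That's 4 of 5 worlds, so 4/5.

4/5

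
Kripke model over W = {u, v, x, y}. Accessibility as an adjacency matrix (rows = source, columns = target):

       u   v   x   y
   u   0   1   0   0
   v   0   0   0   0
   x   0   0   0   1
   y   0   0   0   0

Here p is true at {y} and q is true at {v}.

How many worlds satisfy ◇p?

1

u: successors {v}; p there: v:F. ✗
v: no successors, so ◇p fails. ✗
x: successors {y}; p there: y:T. ✓
y: no successors, so ◇p fails. ✗
Satisfying worlds: {x}.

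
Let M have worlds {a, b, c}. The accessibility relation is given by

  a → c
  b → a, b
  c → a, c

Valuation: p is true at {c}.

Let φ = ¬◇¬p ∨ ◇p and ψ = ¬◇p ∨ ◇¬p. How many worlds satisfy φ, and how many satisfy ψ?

For ¬◇¬p ∨ ◇p:
a: ¬◇¬p is T, ◇p is T. ✓
b: ¬◇¬p is F, ◇p is F. ✗
c: ¬◇¬p is F, ◇p is T. ✓
— 2 worlds.
For ¬◇p ∨ ◇¬p:
a: ¬◇p is F, ◇¬p is F. ✗
b: ¬◇p is T, ◇¬p is T. ✓
c: ¬◇p is F, ◇¬p is T. ✓
— 2 worlds.

2 and 2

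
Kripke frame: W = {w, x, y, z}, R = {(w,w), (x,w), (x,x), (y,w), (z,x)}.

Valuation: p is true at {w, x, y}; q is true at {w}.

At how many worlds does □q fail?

w: successors {w}; q there: w:T. ✓
x: successors {w, x}; q there: w:T, x:F. ✗
y: successors {w}; q there: w:T. ✓
z: successors {x}; q there: x:F. ✗
Satisfying worlds: {w, y}.
So □q fails at the other 2 worlds.

2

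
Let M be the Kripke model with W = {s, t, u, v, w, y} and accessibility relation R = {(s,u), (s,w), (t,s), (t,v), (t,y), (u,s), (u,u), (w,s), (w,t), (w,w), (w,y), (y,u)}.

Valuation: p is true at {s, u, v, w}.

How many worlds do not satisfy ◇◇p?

1

s: successors {u, w}; ◇p there: u:T, w:T. ✓
t: successors {s, v, y}; ◇p there: s:T, v:F, y:T. ✓
u: successors {s, u}; ◇p there: s:T, u:T. ✓
v: no successors, so ◇◇p fails. ✗
w: successors {s, t, w, y}; ◇p there: s:T, t:T, w:T, y:T. ✓
y: successors {u}; ◇p there: u:T. ✓
Satisfying worlds: {s, t, u, w, y}.
So ◇◇p fails at the other 1 world.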